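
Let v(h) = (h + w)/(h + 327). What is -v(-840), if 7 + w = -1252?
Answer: -2099/513 ≈ -4.0916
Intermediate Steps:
w = -1259 (w = -7 - 1252 = -1259)
v(h) = (-1259 + h)/(327 + h) (v(h) = (h - 1259)/(h + 327) = (-1259 + h)/(327 + h))
-v(-840) = -(-1259 - 840)/(327 - 840) = -(-2099)/(-513) = -(-1)*(-2099)/513 = -1*2099/513 = -2099/513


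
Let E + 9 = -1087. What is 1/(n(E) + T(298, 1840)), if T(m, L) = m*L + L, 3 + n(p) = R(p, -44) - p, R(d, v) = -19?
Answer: 1/551234 ≈ 1.8141e-6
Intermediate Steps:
E = -1096 (E = -9 - 1087 = -1096)
n(p) = -22 - p (n(p) = -3 + (-19 - p) = -22 - p)
T(m, L) = L + L*m (T(m, L) = L*m + L = L + L*m)
1/(n(E) + T(298, 1840)) = 1/((-22 - 1*(-1096)) + 1840*(1 + 298)) = 1/((-22 + 1096) + 1840*299) = 1/(1074 + 550160) = 1/551234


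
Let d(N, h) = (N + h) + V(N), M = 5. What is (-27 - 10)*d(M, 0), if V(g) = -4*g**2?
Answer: 3515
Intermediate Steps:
d(N, h) = N + h - 4*N**2 (d(N, h) = (N + h) - 4*N**2 = N + h - 4*N**2)
(-27 - 10)*d(M, 0) = (-27 - 10)*(5 + 0 - 4*5**2) = -37*(5 + 0 - 4*25) = -37*(5 + 0 - 100) = -37*(-95) = 3515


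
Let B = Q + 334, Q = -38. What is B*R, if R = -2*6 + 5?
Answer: -2072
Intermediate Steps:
R = -7 (R = -12 + 5 = -7)
B = 296 (B = -38 + 334 = 296)
B*R = 296*(-7) = -2072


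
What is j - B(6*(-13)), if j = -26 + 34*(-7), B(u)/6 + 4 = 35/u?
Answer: -3085/13 ≈ -237.31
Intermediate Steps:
B(u) = -24 + 210/u (B(u) = -24 + 6*(35/u) = -24 + 210/u)
j = -264 (j = -26 - 238 = -264)
j - B(6*(-13)) = -264 - (-24 + 210/((6*(-13)))) = -264 - (-24 + 210/(-78)) = -264 - (-24 + 210*(-1/78)) = -264 - (-24 - 35/13) = -264 - 1*(-347/13) = -264 + 347/13 = -3085/13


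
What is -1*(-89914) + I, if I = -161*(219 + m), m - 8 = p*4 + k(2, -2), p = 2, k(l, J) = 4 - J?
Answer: 51113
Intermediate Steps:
m = 22 (m = 8 + (2*4 + (4 - 1*(-2))) = 8 + (8 + (4 + 2)) = 8 + (8 + 6) = 8 + 14 = 22)
I = -38801 (I = -161*(219 + 22) = -161*241 = -38801)
-1*(-89914) + I = -1*(-89914) - 38801 = 89914 - 38801 = 51113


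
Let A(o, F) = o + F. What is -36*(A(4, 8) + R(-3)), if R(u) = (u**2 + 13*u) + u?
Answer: 756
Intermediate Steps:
A(o, F) = F + o
R(u) = u**2 + 14*u
-36*(A(4, 8) + R(-3)) = -36*((8 + 4) - 3*(14 - 3)) = -36*(12 - 3*11) = -36*(12 - 33) = -36*(-21) = 756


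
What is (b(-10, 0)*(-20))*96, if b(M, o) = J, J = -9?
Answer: 17280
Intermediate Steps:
b(M, o) = -9
(b(-10, 0)*(-20))*96 = -9*(-20)*96 = 180*96 = 17280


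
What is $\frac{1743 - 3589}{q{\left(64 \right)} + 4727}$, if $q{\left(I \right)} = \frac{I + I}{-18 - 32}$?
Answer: $- \frac{46150}{118111} \approx -0.39073$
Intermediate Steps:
$q{\left(I \right)} = - \frac{I}{25}$ ($q{\left(I \right)} = \frac{2 I}{-50} = 2 I \left(- \frac{1}{50}\right) = - \frac{I}{25}$)
$\frac{1743 - 3589}{q{\left(64 \right)} + 4727} = \frac{1743 - 3589}{\left(- \frac{1}{25}\right) 64 + 4727} = - \frac{1846}{- \frac{64}{25} + 4727} = - \frac{1846}{\frac{118111}{25}} = \left(-1846\right) \frac{25}{118111} = - \frac{46150}{118111}$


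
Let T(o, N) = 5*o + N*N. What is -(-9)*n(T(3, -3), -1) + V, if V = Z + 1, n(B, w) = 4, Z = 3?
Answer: 40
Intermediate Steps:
T(o, N) = N² + 5*o (T(o, N) = 5*o + N² = N² + 5*o)
V = 4 (V = 3 + 1 = 4)
-(-9)*n(T(3, -3), -1) + V = -(-9)*4 + 4 = -9*(-4) + 4 = 36 + 4 = 40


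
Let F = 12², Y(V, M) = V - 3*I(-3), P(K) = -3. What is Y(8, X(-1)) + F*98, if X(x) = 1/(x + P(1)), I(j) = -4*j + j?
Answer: 14093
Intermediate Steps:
I(j) = -3*j
X(x) = 1/(-3 + x) (X(x) = 1/(x - 3) = 1/(-3 + x))
Y(V, M) = -27 + V (Y(V, M) = V - (-9)*(-3) = V - 3*9 = V - 27 = -27 + V)
F = 144
Y(8, X(-1)) + F*98 = (-27 + 8) + 144*98 = -19 + 14112 = 14093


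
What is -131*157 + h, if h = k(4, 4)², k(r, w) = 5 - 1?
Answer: -20551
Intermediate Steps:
k(r, w) = 4
h = 16 (h = 4² = 16)
-131*157 + h = -131*157 + 16 = -20567 + 16 = -20551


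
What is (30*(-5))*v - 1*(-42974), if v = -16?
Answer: 45374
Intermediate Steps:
(30*(-5))*v - 1*(-42974) = (30*(-5))*(-16) - 1*(-42974) = -150*(-16) + 42974 = 2400 + 42974 = 45374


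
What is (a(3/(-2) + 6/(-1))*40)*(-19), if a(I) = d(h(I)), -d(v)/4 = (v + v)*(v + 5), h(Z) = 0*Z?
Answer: 0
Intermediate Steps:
h(Z) = 0
d(v) = -8*v*(5 + v) (d(v) = -4*(v + v)*(v + 5) = -4*2*v*(5 + v) = -8*v*(5 + v))
a(I) = 0 (a(I) = -8*0*(5 + 0) = -8*0*5 = 0)
(a(3/(-2) + 6/(-1))*40)*(-19) = (0*40)*(-19) = 0*(-19) = 0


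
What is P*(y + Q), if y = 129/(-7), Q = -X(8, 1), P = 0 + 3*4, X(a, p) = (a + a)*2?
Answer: -4236/7 ≈ -605.14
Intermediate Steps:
X(a, p) = 4*a (X(a, p) = (2*a)*2 = 4*a)
P = 12 (P = 0 + 12 = 12)
Q = -32 (Q = -4*8 = -1*32 = -32)
y = -129/7 (y = 129*(-1/7) = -129/7 ≈ -18.429)
P*(y + Q) = 12*(-129/7 - 32) = 12*(-353/7) = -4236/7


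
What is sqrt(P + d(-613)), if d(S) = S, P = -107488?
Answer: I*sqrt(108101) ≈ 328.79*I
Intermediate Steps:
sqrt(P + d(-613)) = sqrt(-107488 - 613) = sqrt(-108101) = I*sqrt(108101)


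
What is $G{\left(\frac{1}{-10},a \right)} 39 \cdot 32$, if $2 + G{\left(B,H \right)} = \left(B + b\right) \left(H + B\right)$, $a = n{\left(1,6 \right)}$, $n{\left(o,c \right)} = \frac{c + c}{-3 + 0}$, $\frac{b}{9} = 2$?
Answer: $- \frac{2352168}{25} \approx -94087.0$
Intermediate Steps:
$b = 18$ ($b = 9 \cdot 2 = 18$)
$n{\left(o,c \right)} = - \frac{2 c}{3}$ ($n{\left(o,c \right)} = \frac{2 c}{-3} = 2 c \left(- \frac{1}{3}\right) = - \frac{2 c}{3}$)
$a = -4$ ($a = \left(- \frac{2}{3}\right) 6 = -4$)
$G{\left(B,H \right)} = -2 + \left(18 + B\right) \left(B + H\right)$ ($G{\left(B,H \right)} = -2 + \left(B + 18\right) \left(H + B\right) = -2 + \left(18 + B\right) \left(B + H\right)$)
$G{\left(\frac{1}{-10},a \right)} 39 \cdot 32 = \left(-2 + \left(\frac{1}{-10}\right)^{2} + \frac{18}{-10} + 18 \left(-4\right) + \frac{1}{-10} \left(-4\right)\right) 39 \cdot 32 = \left(-2 + \left(- \frac{1}{10}\right)^{2} + 18 \left(- \frac{1}{10}\right) - 72 - - \frac{2}{5}\right) 39 \cdot 32 = \left(-2 + \frac{1}{100} - \frac{9}{5} - 72 + \frac{2}{5}\right) 39 \cdot 32 = \left(- \frac{7539}{100}\right) 39 \cdot 32 = \left(- \frac{294021}{100}\right) 32 = - \frac{2352168}{25}$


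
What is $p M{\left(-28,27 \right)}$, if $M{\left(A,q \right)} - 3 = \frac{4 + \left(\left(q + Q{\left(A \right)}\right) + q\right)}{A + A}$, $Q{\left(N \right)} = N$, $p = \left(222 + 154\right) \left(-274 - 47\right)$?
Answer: $- \frac{2082006}{7} \approx -2.9743 \cdot 10^{5}$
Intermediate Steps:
$p = -120696$ ($p = 376 \left(-321\right) = -120696$)
$M{\left(A,q \right)} = 3 + \frac{4 + A + 2 q}{2 A}$ ($M{\left(A,q \right)} = 3 + \frac{4 + \left(\left(q + A\right) + q\right)}{A + A} = 3 + \frac{4 + \left(\left(A + q\right) + q\right)}{2 A} = 3 + \left(4 + \left(A + 2 q\right)\right) \frac{1}{2 A} = 3 + \left(4 + A + 2 q\right) \frac{1}{2 A} = 3 + \frac{4 + A + 2 q}{2 A}$)
$p M{\left(-28,27 \right)} = - 120696 \frac{2 + 27 + \frac{7}{2} \left(-28\right)}{-28} = - 120696 \left(- \frac{2 + 27 - 98}{28}\right) = - 120696 \left(\left(- \frac{1}{28}\right) \left(-69\right)\right) = \left(-120696\right) \frac{69}{28} = - \frac{2082006}{7}$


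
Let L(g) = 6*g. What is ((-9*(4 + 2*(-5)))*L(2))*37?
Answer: 23976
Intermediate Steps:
((-9*(4 + 2*(-5)))*L(2))*37 = ((-9*(4 + 2*(-5)))*(6*2))*37 = (-9*(4 - 10)*12)*37 = (-9*(-6)*12)*37 = (54*12)*37 = 648*37 = 23976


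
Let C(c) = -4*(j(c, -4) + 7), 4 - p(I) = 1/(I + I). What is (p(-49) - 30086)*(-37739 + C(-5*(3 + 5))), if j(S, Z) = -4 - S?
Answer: 111762954885/98 ≈ 1.1404e+9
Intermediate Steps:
p(I) = 4 - 1/(2*I) (p(I) = 4 - 1/(I + I) = 4 - 1/(2*I))
C(c) = -12 + 4*c (C(c) = -4*((-4 - c) + 7) = -4*(3 - c) = -12 + 4*c)
(p(-49) - 30086)*(-37739 + C(-5*(3 + 5))) = ((4 - ½/(-49)) - 30086)*(-37739 + (-12 + 4*(-5*(3 + 5)))) = ((4 - ½*(-1/49)) - 30086)*(-37739 + (-12 + 4*(-5*8))) = ((4 + 1/98) - 30086)*(-37739 + (-12 + 4*(-40))) = (393/98 - 30086)*(-37739 + (-12 - 160)) = -2948035*(-37739 - 172)/98 = -2948035/98*(-37911) = 111762954885/98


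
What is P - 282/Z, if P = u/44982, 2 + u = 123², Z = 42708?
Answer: 3769994/11435067 ≈ 0.32969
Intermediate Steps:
u = 15127 (u = -2 + 123² = -2 + 15129 = 15127)
P = 2161/6426 (P = 15127/44982 = 15127*(1/44982) = 2161/6426 ≈ 0.33629)
P - 282/Z = 2161/6426 - 282/42708 = 2161/6426 - 1*47/7118 = 2161/6426 - 47/7118 = 3769994/11435067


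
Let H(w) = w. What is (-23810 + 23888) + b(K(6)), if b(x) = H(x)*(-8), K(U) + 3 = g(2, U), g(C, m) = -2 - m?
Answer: 166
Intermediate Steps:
K(U) = -5 - U (K(U) = -3 + (-2 - U) = -5 - U)
b(x) = -8*x (b(x) = x*(-8) = -8*x)
(-23810 + 23888) + b(K(6)) = (-23810 + 23888) - 8*(-5 - 1*6) = 78 - 8*(-5 - 6) = 78 - 8*(-11) = 78 + 88 = 166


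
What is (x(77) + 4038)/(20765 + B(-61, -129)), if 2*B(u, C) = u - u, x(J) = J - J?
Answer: 4038/20765 ≈ 0.19446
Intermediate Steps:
x(J) = 0
B(u, C) = 0 (B(u, C) = (u - u)/2 = (½)*0 = 0)
(x(77) + 4038)/(20765 + B(-61, -129)) = (0 + 4038)/(20765 + 0) = 4038/20765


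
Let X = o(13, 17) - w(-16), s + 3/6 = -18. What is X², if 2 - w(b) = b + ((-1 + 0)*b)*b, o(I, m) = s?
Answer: 342225/4 ≈ 85556.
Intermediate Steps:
s = -37/2 (s = -½ - 18 = -37/2 ≈ -18.500)
o(I, m) = -37/2
w(b) = 2 + b² - b (w(b) = 2 - (b + ((-1 + 0)*b)*b) = 2 - (b + (-b)*b) = 2 - (b - b²) = 2 + (b² - b) = 2 + b² - b)
X = -585/2 (X = -37/2 - (2 + (-16)² - 1*(-16)) = -37/2 - (2 + 256 + 16) = -37/2 - 1*274 = -37/2 - 274 = -585/2 ≈ -292.50)
X² = (-585/2)² = 342225/4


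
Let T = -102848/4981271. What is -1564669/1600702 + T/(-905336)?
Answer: -882028139669650021/902340520688870414 ≈ -0.97749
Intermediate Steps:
T = -102848/4981271 (T = -102848*1/4981271 = -102848/4981271 ≈ -0.020647)
-1564669/1600702 + T/(-905336) = -1564669/1600702 - 102848/4981271/(-905336) = -1564669*1/1600702 - 102848/4981271*(-1/905336) = -1564669/1600702 + 12856/563715495257 = -882028139669650021/902340520688870414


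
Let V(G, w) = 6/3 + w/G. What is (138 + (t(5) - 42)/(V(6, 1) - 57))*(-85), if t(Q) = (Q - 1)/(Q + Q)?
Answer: -3880386/329 ≈ -11794.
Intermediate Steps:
t(Q) = (-1 + Q)/(2*Q) (t(Q) = (-1 + Q)/((2*Q)) = (-1 + Q)*(1/(2*Q)) = (-1 + Q)/(2*Q))
V(G, w) = 2 + w/G (V(G, w) = 6*(⅓) + w/G = 2 + w/G)
(138 + (t(5) - 42)/(V(6, 1) - 57))*(-85) = (138 + ((½)*(-1 + 5)/5 - 42)/((2 + 1/6) - 57))*(-85) = (138 + ((½)*(⅕)*4 - 42)/((2 + 1*(⅙)) - 57))*(-85) = (138 + (⅖ - 42)/((2 + ⅙) - 57))*(-85) = (138 - 208/(5*(13/6 - 57)))*(-85) = (138 - 208/(5*(-329/6)))*(-85) = (138 - 208/5*(-6/329))*(-85) = (138 + 1248/1645)*(-85) = (228258/1645)*(-85) = -3880386/329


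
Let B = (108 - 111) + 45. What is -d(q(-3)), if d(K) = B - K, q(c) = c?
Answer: -45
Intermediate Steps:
B = 42 (B = -3 + 45 = 42)
d(K) = 42 - K
-d(q(-3)) = -(42 - 1*(-3)) = -(42 + 3) = -1*45 = -45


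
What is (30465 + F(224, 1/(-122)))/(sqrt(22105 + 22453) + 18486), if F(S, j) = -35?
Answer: 281264490/170843819 - 15215*sqrt(44558)/170843819 ≈ 1.6275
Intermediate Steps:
(30465 + F(224, 1/(-122)))/(sqrt(22105 + 22453) + 18486) = (30465 - 35)/(sqrt(22105 + 22453) + 18486) = 30430/(sqrt(44558) + 18486) = 30430/(18486 + sqrt(44558))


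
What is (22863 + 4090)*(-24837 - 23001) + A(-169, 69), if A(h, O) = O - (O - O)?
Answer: -1289377545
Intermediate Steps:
A(h, O) = O (A(h, O) = O - 1*0 = O + 0 = O)
(22863 + 4090)*(-24837 - 23001) + A(-169, 69) = (22863 + 4090)*(-24837 - 23001) + 69 = 26953*(-47838) + 69 = -1289377614 + 69 = -1289377545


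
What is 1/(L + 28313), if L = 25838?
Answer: 1/54151 ≈ 1.8467e-5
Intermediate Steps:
1/(L + 28313) = 1/(25838 + 28313) = 1/54151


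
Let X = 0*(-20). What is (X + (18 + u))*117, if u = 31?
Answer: 5733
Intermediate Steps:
X = 0
(X + (18 + u))*117 = (0 + (18 + 31))*117 = (0 + 49)*117 = 49*117 = 5733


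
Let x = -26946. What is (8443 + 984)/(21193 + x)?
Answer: -857/523 ≈ -1.6386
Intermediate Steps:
(8443 + 984)/(21193 + x) = (8443 + 984)/(21193 - 26946) = 9427/(-5753) = 9427*(-1/5753) = -857/523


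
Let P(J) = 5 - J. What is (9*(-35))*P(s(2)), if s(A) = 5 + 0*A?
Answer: 0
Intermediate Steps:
s(A) = 5 (s(A) = 5 + 0 = 5)
(9*(-35))*P(s(2)) = (9*(-35))*(5 - 1*5) = -315*(5 - 5) = -315*0 = 0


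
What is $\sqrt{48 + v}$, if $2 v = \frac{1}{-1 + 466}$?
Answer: $\frac{\sqrt{41516130}}{930} \approx 6.9283$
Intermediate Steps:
$v = \frac{1}{930}$ ($v = \frac{1}{2 \left(-1 + 466\right)} = \frac{1}{2 \cdot 465} = \frac{1}{2} \cdot \frac{1}{465} = \frac{1}{930} \approx 0.0010753$)
$\sqrt{48 + v} = \sqrt{48 + \frac{1}{930}} = \sqrt{\frac{44641}{930}} = \frac{\sqrt{41516130}}{930}$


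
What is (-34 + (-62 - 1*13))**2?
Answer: 11881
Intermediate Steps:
(-34 + (-62 - 1*13))**2 = (-34 + (-62 - 13))**2 = (-34 - 75)**2 = (-109)**2 = 11881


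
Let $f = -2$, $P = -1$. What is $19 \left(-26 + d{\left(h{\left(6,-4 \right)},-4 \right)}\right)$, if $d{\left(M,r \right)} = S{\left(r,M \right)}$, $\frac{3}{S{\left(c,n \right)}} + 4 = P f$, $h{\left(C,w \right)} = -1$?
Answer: $- \frac{1045}{2} \approx -522.5$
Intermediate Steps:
$S{\left(c,n \right)} = - \frac{3}{2}$ ($S{\left(c,n \right)} = \frac{3}{-4 - -2} = \frac{3}{-4 + 2} = \frac{3}{-2} = 3 \left(- \frac{1}{2}\right) = - \frac{3}{2}$)
$d{\left(M,r \right)} = - \frac{3}{2}$
$19 \left(-26 + d{\left(h{\left(6,-4 \right)},-4 \right)}\right) = 19 \left(-26 - \frac{3}{2}\right) = 19 \left(- \frac{55}{2}\right) = - \frac{1045}{2}$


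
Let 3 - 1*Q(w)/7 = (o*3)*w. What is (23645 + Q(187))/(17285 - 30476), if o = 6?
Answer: -104/13191 ≈ -0.0078842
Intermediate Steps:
Q(w) = 21 - 126*w (Q(w) = 21 - 7*6*3*w = 21 - 126*w)
(23645 + Q(187))/(17285 - 30476) = (23645 + (21 - 126*187))/(17285 - 30476) = (23645 + (21 - 23562))/(-13191) = (23645 - 23541)*(-1/13191) = 104*(-1/13191) = -104/13191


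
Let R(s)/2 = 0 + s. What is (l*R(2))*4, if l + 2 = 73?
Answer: 1136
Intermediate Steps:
R(s) = 2*s (R(s) = 2*(0 + s) = 2*s)
l = 71 (l = -2 + 73 = 71)
(l*R(2))*4 = (71*(2*2))*4 = (71*4)*4 = 284*4 = 1136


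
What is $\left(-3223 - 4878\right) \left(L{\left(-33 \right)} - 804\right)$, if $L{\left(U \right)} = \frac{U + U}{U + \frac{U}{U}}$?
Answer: $\frac{103943931}{16} \approx 6.4965 \cdot 10^{6}$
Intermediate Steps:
$L{\left(U \right)} = \frac{2 U}{1 + U}$ ($L{\left(U \right)} = \frac{2 U}{U + 1} = \frac{2 U}{1 + U}$)
$\left(-3223 - 4878\right) \left(L{\left(-33 \right)} - 804\right) = \left(-3223 - 4878\right) \left(2 \left(-33\right) \frac{1}{1 - 33} - 804\right) = - 8101 \left(2 \left(-33\right) \frac{1}{-32} - 804\right) = - 8101 \left(2 \left(-33\right) \left(- \frac{1}{32}\right) - 804\right) = - 8101 \left(\frac{33}{16} - 804\right) = \left(-8101\right) \left(- \frac{12831}{16}\right) = \frac{103943931}{16}$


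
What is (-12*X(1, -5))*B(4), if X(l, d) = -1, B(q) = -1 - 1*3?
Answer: -48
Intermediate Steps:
B(q) = -4 (B(q) = -1 - 3 = -4)
(-12*X(1, -5))*B(4) = -12*(-1)*(-4) = 12*(-4) = -48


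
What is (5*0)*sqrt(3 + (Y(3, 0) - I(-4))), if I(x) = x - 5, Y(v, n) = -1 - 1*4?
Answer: 0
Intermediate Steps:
Y(v, n) = -5 (Y(v, n) = -1 - 4 = -5)
I(x) = -5 + x
(5*0)*sqrt(3 + (Y(3, 0) - I(-4))) = (5*0)*sqrt(3 + (-5 - (-5 - 4))) = 0*sqrt(3 + (-5 - 1*(-9))) = 0*sqrt(3 + (-5 + 9)) = 0*sqrt(3 + 4) = 0*sqrt(7) = 0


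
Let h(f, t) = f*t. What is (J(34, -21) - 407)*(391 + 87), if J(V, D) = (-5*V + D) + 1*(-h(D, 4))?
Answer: -245692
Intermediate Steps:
J(V, D) = -5*V - 3*D (J(V, D) = (-5*V + D) + 1*(-D*4) = (D - 5*V) + 1*(-4*D) = (D - 5*V) - 4*D = -5*V - 3*D)
(J(34, -21) - 407)*(391 + 87) = ((-5*34 - 3*(-21)) - 407)*(391 + 87) = ((-170 + 63) - 407)*478 = (-107 - 407)*478 = -514*478 = -245692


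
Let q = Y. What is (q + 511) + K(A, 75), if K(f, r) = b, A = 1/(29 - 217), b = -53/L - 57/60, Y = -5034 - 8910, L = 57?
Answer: -15315763/1140 ≈ -13435.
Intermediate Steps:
Y = -13944
q = -13944
b = -2143/1140 (b = -53/57 - 57/60 = -53*1/57 - 57*1/60 = -53/57 - 19/20 = -2143/1140 ≈ -1.8798)
A = -1/188 (A = 1/(-188) = -1/188 ≈ -0.0053191)
K(f, r) = -2143/1140
(q + 511) + K(A, 75) = (-13944 + 511) - 2143/1140 = -13433 - 2143/1140 = -15315763/1140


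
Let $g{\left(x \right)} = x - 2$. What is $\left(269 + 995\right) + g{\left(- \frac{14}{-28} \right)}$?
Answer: $\frac{2525}{2} \approx 1262.5$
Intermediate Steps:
$g{\left(x \right)} = -2 + x$
$\left(269 + 995\right) + g{\left(- \frac{14}{-28} \right)} = \left(269 + 995\right) - \left(2 + \frac{14}{-28}\right) = 1264 - \frac{3}{2} = \frac{2525}{2}$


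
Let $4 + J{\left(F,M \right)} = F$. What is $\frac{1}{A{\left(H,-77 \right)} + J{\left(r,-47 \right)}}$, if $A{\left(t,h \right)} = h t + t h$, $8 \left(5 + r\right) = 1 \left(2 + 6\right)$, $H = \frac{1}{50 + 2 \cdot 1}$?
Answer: $- \frac{26}{285} \approx -0.091228$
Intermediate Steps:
$H = \frac{1}{52}$ ($H = \frac{1}{50 + 2} = \frac{1}{52} \approx 0.019231$)
$r = -4$ ($r = -5 + \frac{1 \left(2 + 6\right)}{8} = -5 + \frac{1 \cdot 8}{8} = -5 + \frac{1}{8} \cdot 8 = -5 + 1 = -4$)
$J{\left(F,M \right)} = -4 + F$
$A{\left(t,h \right)} = 2 h t$ ($A{\left(t,h \right)} = h t + h t = 2 h t$)
$\frac{1}{A{\left(H,-77 \right)} + J{\left(r,-47 \right)}} = \frac{1}{2 \left(-77\right) \frac{1}{52} - 8} = \frac{1}{- \frac{77}{26} - 8} = \frac{1}{- \frac{285}{26}} = - \frac{26}{285}$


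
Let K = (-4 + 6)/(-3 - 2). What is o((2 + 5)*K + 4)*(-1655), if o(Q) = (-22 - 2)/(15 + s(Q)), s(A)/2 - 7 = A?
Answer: 198600/157 ≈ 1265.0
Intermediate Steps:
K = -2/5 (K = 2/(-5) = 2*(-1/5) = -2/5 ≈ -0.40000)
s(A) = 14 + 2*A
o(Q) = -24/(29 + 2*Q) (o(Q) = (-22 - 2)/(15 + (14 + 2*Q)) = -24/(29 + 2*Q))
o((2 + 5)*K + 4)*(-1655) = -24/(29 + 2*((2 + 5)*(-2/5) + 4))*(-1655) = -24/(29 + 2*(7*(-2/5) + 4))*(-1655) = -24/(29 + 2*(-14/5 + 4))*(-1655) = -24/(29 + 2*(6/5))*(-1655) = -24/(29 + 12/5)*(-1655) = -24/157/5*(-1655) = -24*5/157*(-1655) = -120/157*(-1655) = 198600/157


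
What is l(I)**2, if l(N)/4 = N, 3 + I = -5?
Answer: 1024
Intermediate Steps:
I = -8 (I = -3 - 5 = -8)
l(N) = 4*N
l(I)**2 = (4*(-8))**2 = (-32)**2 = 1024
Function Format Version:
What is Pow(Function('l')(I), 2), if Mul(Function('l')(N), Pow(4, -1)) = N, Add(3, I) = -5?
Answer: 1024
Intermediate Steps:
I = -8 (I = Add(-3, -5) = -8)
Function('l')(N) = Mul(4, N)
Pow(Function('l')(I), 2) = Pow(Mul(4, -8), 2) = Pow(-32, 2) = 1024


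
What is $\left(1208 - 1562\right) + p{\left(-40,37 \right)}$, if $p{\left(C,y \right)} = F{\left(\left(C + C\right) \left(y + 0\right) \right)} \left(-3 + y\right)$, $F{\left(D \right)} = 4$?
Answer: $-218$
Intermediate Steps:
$p{\left(C,y \right)} = -12 + 4 y$ ($p{\left(C,y \right)} = 4 \left(-3 + y\right) = -12 + 4 y$)
$\left(1208 - 1562\right) + p{\left(-40,37 \right)} = \left(1208 - 1562\right) + \left(-12 + 4 \cdot 37\right) = -354 + \left(-12 + 148\right) = -354 + 136 = -218$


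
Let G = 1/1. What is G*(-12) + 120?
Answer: 108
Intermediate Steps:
G = 1
G*(-12) + 120 = 1*(-12) + 120 = -12 + 120 = 108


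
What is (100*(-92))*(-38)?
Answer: 349600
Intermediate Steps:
(100*(-92))*(-38) = -9200*(-38) = 349600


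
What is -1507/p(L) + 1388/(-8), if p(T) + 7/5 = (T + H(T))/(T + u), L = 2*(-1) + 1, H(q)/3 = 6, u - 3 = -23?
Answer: 117983/232 ≈ 508.55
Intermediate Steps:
u = -20 (u = 3 - 23 = -20)
H(q) = 18 (H(q) = 3*6 = 18)
L = -1 (L = -2 + 1 = -1)
p(T) = -7/5 + (18 + T)/(-20 + T) (p(T) = -7/5 + (T + 18)/(T - 20) = -7/5 + (18 + T)/(-20 + T))
-1507/p(L) + 1388/(-8) = -1507*5*(-20 - 1)/(2*(115 - 1*(-1))) + 1388/(-8) = -1507*(-105/(2*(115 + 1))) + 1388*(-⅛) = -1507/((⅖)*(-1/21)*116) - 347/2 = -1507/(-232/105) - 347/2 = -1507*(-105/232) - 347/2 = 158235/232 - 347/2 = 117983/232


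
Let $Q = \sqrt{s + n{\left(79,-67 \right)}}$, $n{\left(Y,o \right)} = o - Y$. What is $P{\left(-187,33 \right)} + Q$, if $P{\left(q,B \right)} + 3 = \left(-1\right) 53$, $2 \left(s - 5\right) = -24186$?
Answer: $-56 + i \sqrt{12234} \approx -56.0 + 110.61 i$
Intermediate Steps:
$s = -12088$ ($s = 5 + \frac{1}{2} \left(-24186\right) = 5 - 12093 = -12088$)
$P{\left(q,B \right)} = -56$ ($P{\left(q,B \right)} = -3 - 53 = -56$)
$Q = i \sqrt{12234}$ ($Q = \sqrt{-12088 - 146} = \sqrt{-12234} = i \sqrt{12234} \approx 110.61 i$)
$P{\left(-187,33 \right)} + Q = -56 + i \sqrt{12234}$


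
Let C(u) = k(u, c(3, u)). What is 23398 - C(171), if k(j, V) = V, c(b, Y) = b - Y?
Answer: 23566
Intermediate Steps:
C(u) = 3 - u
23398 - C(171) = 23398 - (3 - 1*171) = 23398 - (3 - 171) = 23398 - 1*(-168) = 23398 + 168 = 23566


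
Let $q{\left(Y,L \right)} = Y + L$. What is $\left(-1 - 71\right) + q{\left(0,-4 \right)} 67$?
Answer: $-340$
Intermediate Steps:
$q{\left(Y,L \right)} = L + Y$
$\left(-1 - 71\right) + q{\left(0,-4 \right)} 67 = \left(-1 - 71\right) + \left(-4 + 0\right) 67 = \left(-1 - 71\right) - 268 = -72 - 268 = -340$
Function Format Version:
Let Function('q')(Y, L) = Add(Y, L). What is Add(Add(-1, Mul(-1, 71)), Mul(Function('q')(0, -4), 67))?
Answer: -340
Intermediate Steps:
Function('q')(Y, L) = Add(L, Y)
Add(Add(-1, Mul(-1, 71)), Mul(Function('q')(0, -4), 67)) = Add(Add(-1, Mul(-1, 71)), Mul(Add(-4, 0), 67)) = Add(Add(-1, -71), Mul(-4, 67)) = Add(-72, -268) = -340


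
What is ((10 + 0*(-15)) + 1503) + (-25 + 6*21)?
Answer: 1614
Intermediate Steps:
((10 + 0*(-15)) + 1503) + (-25 + 6*21) = ((10 + 0) + 1503) + (-25 + 126) = (10 + 1503) + 101 = 1513 + 101 = 1614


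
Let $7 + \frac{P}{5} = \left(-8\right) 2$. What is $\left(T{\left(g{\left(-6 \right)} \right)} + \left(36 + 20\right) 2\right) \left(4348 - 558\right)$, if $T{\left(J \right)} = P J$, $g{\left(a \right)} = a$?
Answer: $3039580$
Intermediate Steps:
$P = -115$ ($P = -35 + 5 \left(\left(-8\right) 2\right) = -35 + 5 \left(-16\right) = -35 - 80 = -115$)
$T{\left(J \right)} = - 115 J$
$\left(T{\left(g{\left(-6 \right)} \right)} + \left(36 + 20\right) 2\right) \left(4348 - 558\right) = \left(\left(-115\right) \left(-6\right) + \left(36 + 20\right) 2\right) \left(4348 - 558\right) = \left(690 + 56 \cdot 2\right) 3790 = \left(690 + 112\right) 3790 = 802 \cdot 3790 = 3039580$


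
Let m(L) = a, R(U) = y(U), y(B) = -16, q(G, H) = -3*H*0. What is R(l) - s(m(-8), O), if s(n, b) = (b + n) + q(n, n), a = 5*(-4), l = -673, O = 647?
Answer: -643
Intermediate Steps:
q(G, H) = 0
a = -20
R(U) = -16
m(L) = -20
s(n, b) = b + n (s(n, b) = (b + n) + 0 = b + n)
R(l) - s(m(-8), O) = -16 - (647 - 20) = -16 - 1*627 = -16 - 627 = -643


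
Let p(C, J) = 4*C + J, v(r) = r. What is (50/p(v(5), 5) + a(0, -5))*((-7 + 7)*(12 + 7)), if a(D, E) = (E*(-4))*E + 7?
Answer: 0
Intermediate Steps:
p(C, J) = J + 4*C
a(D, E) = 7 - 4*E² (a(D, E) = (-4*E)*E + 7 = -4*E² + 7 = 7 - 4*E²)
(50/p(v(5), 5) + a(0, -5))*((-7 + 7)*(12 + 7)) = (50/(5 + 4*5) + (7 - 4*(-5)²))*((-7 + 7)*(12 + 7)) = (50/(5 + 20) + (7 - 4*25))*(0*19) = (50/25 + (7 - 100))*0 = (50*(1/25) - 93)*0 = (2 - 93)*0 = -91*0 = 0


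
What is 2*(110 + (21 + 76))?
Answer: 414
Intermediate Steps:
2*(110 + (21 + 76)) = 2*(110 + 97) = 2*207 = 414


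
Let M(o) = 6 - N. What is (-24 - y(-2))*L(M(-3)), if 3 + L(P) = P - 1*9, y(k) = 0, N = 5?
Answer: 264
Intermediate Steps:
M(o) = 1 (M(o) = 6 - 1*5 = 6 - 5 = 1)
L(P) = -12 + P (L(P) = -3 + (P - 1*9) = -3 + (P - 9) = -3 + (-9 + P) = -12 + P)
(-24 - y(-2))*L(M(-3)) = (-24 - 1*0)*(-12 + 1) = (-24 + 0)*(-11) = -24*(-11) = 264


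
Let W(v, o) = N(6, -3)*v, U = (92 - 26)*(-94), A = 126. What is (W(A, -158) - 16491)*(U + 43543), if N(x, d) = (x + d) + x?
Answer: -573415023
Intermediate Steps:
N(x, d) = d + 2*x (N(x, d) = (d + x) + x = d + 2*x)
U = -6204 (U = 66*(-94) = -6204)
W(v, o) = 9*v (W(v, o) = (-3 + 2*6)*v = (-3 + 12)*v = 9*v)
(W(A, -158) - 16491)*(U + 43543) = (9*126 - 16491)*(-6204 + 43543) = (1134 - 16491)*37339 = -15357*37339 = -573415023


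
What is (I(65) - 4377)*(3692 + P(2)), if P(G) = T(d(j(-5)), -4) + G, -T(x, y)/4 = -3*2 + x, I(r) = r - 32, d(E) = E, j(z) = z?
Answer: -16237872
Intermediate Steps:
I(r) = -32 + r
T(x, y) = 24 - 4*x (T(x, y) = -4*(-3*2 + x) = -4*(-6 + x) = 24 - 4*x)
P(G) = 44 + G (P(G) = (24 - 4*(-5)) + G = (24 + 20) + G = 44 + G)
(I(65) - 4377)*(3692 + P(2)) = ((-32 + 65) - 4377)*(3692 + (44 + 2)) = (33 - 4377)*(3692 + 46) = -4344*3738 = -16237872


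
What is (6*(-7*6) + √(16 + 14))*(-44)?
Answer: 11088 - 44*√30 ≈ 10847.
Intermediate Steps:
(6*(-7*6) + √(16 + 14))*(-44) = (6*(-42) + √30)*(-44) = (-252 + √30)*(-44) = 11088 - 44*√30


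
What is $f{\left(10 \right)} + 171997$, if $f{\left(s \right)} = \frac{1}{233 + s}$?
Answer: $\frac{41795272}{243} \approx 1.72 \cdot 10^{5}$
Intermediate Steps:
$f{\left(10 \right)} + 171997 = \frac{1}{233 + 10} + 171997 = \frac{1}{243} + 171997 = \frac{41795272}{243}$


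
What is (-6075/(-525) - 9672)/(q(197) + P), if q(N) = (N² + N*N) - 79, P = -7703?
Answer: -67623/488852 ≈ -0.13833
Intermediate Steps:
q(N) = -79 + 2*N² (q(N) = (N² + N²) - 79 = 2*N² - 79 = -79 + 2*N²)
(-6075/(-525) - 9672)/(q(197) + P) = (-6075/(-525) - 9672)/((-79 + 2*197²) - 7703) = (-6075*(-1/525) - 9672)/((-79 + 2*38809) - 7703) = (81/7 - 9672)/((-79 + 77618) - 7703) = -67623/(7*(77539 - 7703)) = -67623/7/69836 = -67623/7*1/69836 = -67623/488852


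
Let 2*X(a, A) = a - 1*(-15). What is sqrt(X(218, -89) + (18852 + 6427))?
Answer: sqrt(101582)/2 ≈ 159.36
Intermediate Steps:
X(a, A) = 15/2 + a/2 (X(a, A) = (a - 1*(-15))/2 = (a + 15)/2 = (15 + a)/2 = 15/2 + a/2)
sqrt(X(218, -89) + (18852 + 6427)) = sqrt((15/2 + (1/2)*218) + (18852 + 6427)) = sqrt((15/2 + 109) + 25279) = sqrt(233/2 + 25279) = sqrt(50791/2) = sqrt(101582)/2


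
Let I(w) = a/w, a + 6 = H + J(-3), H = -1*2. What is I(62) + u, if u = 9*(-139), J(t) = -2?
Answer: -38786/31 ≈ -1251.2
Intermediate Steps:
H = -2
a = -10 (a = -6 + (-2 - 2) = -6 - 4 = -10)
u = -1251
I(w) = -10/w
I(62) + u = -10/62 - 1251 = -10*1/62 - 1251 = -5/31 - 1251 = -38786/31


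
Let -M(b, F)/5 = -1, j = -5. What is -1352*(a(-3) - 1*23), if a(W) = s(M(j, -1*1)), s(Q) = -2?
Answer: 33800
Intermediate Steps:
M(b, F) = 5 (M(b, F) = -5*(-1) = 5)
a(W) = -2
-1352*(a(-3) - 1*23) = -1352*(-2 - 1*23) = -1352*(-2 - 23) = -1352*(-25) = 33800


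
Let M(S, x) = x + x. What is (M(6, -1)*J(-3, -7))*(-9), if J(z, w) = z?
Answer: -54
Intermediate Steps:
M(S, x) = 2*x
(M(6, -1)*J(-3, -7))*(-9) = ((2*(-1))*(-3))*(-9) = -2*(-3)*(-9) = 6*(-9) = -54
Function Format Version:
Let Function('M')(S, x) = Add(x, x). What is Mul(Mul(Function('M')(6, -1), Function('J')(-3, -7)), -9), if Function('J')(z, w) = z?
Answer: -54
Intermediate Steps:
Function('M')(S, x) = Mul(2, x)
Mul(Mul(Function('M')(6, -1), Function('J')(-3, -7)), -9) = Mul(Mul(Mul(2, -1), -3), -9) = Mul(Mul(-2, -3), -9) = Mul(6, -9) = -54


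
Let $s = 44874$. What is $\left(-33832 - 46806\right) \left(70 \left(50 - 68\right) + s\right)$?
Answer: $-3516945732$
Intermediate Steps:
$\left(-33832 - 46806\right) \left(70 \left(50 - 68\right) + s\right) = \left(-33832 - 46806\right) \left(70 \left(50 - 68\right) + 44874\right) = - 80638 \left(70 \left(-18\right) + 44874\right) = - 80638 \left(-1260 + 44874\right) = \left(-80638\right) 43614 = -3516945732$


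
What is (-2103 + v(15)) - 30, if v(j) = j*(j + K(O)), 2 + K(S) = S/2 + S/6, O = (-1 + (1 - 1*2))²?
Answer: -1898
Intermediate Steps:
O = 4 (O = (-1 + (1 - 2))² = (-1 - 1)² = (-2)² = 4)
K(S) = -2 + 2*S/3 (K(S) = -2 + (S/2 + S/6) = -2 + 2*S/3)
v(j) = j*(⅔ + j) (v(j) = j*(j + (-2 + (⅔)*4)) = j*(j + (-2 + 8/3)) = j*(j + ⅔) = j*(⅔ + j))
(-2103 + v(15)) - 30 = (-2103 + (⅓)*15*(2 + 3*15)) - 30 = (-2103 + (⅓)*15*(2 + 45)) - 30 = (-2103 + (⅓)*15*47) - 30 = (-2103 + 235) - 30 = -1868 - 30 = -1898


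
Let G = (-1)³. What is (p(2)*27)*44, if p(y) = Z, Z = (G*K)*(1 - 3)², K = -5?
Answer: 23760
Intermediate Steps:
G = -1
Z = 20 (Z = (-1*(-5))*(1 - 3)² = 5*(-2)² = 5*4 = 20)
p(y) = 20
(p(2)*27)*44 = (20*27)*44 = 540*44 = 23760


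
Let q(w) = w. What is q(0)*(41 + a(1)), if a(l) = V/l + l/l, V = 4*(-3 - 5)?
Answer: 0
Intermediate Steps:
V = -32 (V = 4*(-8) = -32)
a(l) = 1 - 32/l (a(l) = -32/l + l/l = -32/l + 1 = 1 - 32/l)
q(0)*(41 + a(1)) = 0*(41 + (-32 + 1)/1) = 0*(41 + 1*(-31)) = 0*(41 - 31) = 0*10 = 0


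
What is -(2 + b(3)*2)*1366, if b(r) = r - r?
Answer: -2732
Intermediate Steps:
b(r) = 0
-(2 + b(3)*2)*1366 = -(2 + 0*2)*1366 = -(2 + 0)*1366 = -2*1366 = -1*2732 = -2732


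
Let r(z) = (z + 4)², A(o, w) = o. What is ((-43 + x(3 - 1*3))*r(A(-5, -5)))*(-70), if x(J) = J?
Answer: 3010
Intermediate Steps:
r(z) = (4 + z)²
((-43 + x(3 - 1*3))*r(A(-5, -5)))*(-70) = ((-43 + (3 - 1*3))*(4 - 5)²)*(-70) = ((-43 + (3 - 3))*(-1)²)*(-70) = ((-43 + 0)*1)*(-70) = -43*1*(-70) = -43*(-70) = 3010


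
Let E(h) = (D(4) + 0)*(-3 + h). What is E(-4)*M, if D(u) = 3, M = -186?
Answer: 3906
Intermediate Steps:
E(h) = -9 + 3*h (E(h) = (3 + 0)*(-3 + h) = 3*(-3 + h) = -9 + 3*h)
E(-4)*M = (-9 + 3*(-4))*(-186) = (-9 - 12)*(-186) = -21*(-186) = 3906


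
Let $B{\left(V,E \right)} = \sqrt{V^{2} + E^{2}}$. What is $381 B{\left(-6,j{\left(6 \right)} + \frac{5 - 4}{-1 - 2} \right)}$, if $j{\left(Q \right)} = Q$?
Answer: $127 \sqrt{613} \approx 3144.4$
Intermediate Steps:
$B{\left(V,E \right)} = \sqrt{E^{2} + V^{2}}$
$381 B{\left(-6,j{\left(6 \right)} + \frac{5 - 4}{-1 - 2} \right)} = 381 \sqrt{\left(6 + \frac{5 - 4}{-1 - 2}\right)^{2} + \left(-6\right)^{2}} = 381 \sqrt{\left(6 + 1 \frac{1}{-3}\right)^{2} + 36} = 381 \sqrt{\left(6 + 1 \left(- \frac{1}{3}\right)\right)^{2} + 36} = 381 \sqrt{\left(6 - \frac{1}{3}\right)^{2} + 36} = 381 \sqrt{\left(\frac{17}{3}\right)^{2} + 36} = 381 \sqrt{\frac{289}{9} + 36} = 381 \sqrt{\frac{613}{9}} = 381 \frac{\sqrt{613}}{3} = 127 \sqrt{613}$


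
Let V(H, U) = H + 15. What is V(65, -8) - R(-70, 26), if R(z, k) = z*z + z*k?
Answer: -3000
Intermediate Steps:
V(H, U) = 15 + H
R(z, k) = z² + k*z
V(65, -8) - R(-70, 26) = (15 + 65) - (-70)*(26 - 70) = 80 - (-70)*(-44) = 80 - 1*3080 = 80 - 3080 = -3000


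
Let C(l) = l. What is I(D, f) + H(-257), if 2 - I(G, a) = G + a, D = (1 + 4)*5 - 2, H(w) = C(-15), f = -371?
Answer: 335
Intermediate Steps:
H(w) = -15
D = 23 (D = 5*5 - 2 = 25 - 2 = 23)
I(G, a) = 2 - G - a (I(G, a) = 2 - (G + a) = 2 + (-G - a) = 2 - G - a)
I(D, f) + H(-257) = (2 - 1*23 - 1*(-371)) - 15 = (2 - 23 + 371) - 15 = 350 - 15 = 335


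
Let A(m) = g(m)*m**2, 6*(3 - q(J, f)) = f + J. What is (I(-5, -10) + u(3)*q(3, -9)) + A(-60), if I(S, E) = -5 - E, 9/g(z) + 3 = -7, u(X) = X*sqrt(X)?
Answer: -3235 + 12*sqrt(3) ≈ -3214.2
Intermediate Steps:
q(J, f) = 3 - J/6 - f/6 (q(J, f) = 3 - (f + J)/6 = 3 - (J + f)/6 = 3 + (-J/6 - f/6) = 3 - J/6 - f/6)
u(X) = X**(3/2)
g(z) = -9/10 (g(z) = 9/(-3 - 7) = 9/(-10) = 9*(-1/10) = -9/10)
A(m) = -9*m**2/10
(I(-5, -10) + u(3)*q(3, -9)) + A(-60) = ((-5 - 1*(-10)) + 3**(3/2)*(3 - 1/6*3 - 1/6*(-9))) - 9/10*(-60)**2 = ((-5 + 10) + (3*sqrt(3))*(3 - 1/2 + 3/2)) - 9/10*3600 = (5 + (3*sqrt(3))*4) - 3240 = (5 + 12*sqrt(3)) - 3240 = -3235 + 12*sqrt(3)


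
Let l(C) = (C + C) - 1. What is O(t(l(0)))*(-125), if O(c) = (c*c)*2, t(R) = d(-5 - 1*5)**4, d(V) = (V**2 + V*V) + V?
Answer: -424589076025000000000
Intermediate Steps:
d(V) = V + 2*V**2 (d(V) = (V**2 + V**2) + V = 2*V**2 + V = V + 2*V**2)
l(C) = -1 + 2*C (l(C) = 2*C - 1 = -1 + 2*C)
t(R) = 1303210000 (t(R) = ((-5 - 1*5)*(1 + 2*(-5 - 1*5)))**4 = ((-5 - 5)*(1 + 2*(-5 - 5)))**4 = (-10*(1 + 2*(-10)))**4 = (-10*(1 - 20))**4 = (-10*(-19))**4 = 190**4 = 1303210000)
O(c) = 2*c**2 (O(c) = c**2*2 = 2*c**2)
O(t(l(0)))*(-125) = (2*1303210000**2)*(-125) = (2*1698356304100000000)*(-125) = 3396712608200000000*(-125) = -424589076025000000000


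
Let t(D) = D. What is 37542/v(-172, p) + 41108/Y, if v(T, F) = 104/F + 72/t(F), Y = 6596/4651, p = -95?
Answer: 1265681771/145112 ≈ 8722.1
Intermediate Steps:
Y = 6596/4651 (Y = 6596*(1/4651) = 6596/4651 ≈ 1.4182)
v(T, F) = 176/F (v(T, F) = 104/F + 72/F = 176/F)
37542/v(-172, p) + 41108/Y = 37542/((176/(-95))) + 41108/(6596/4651) = 37542/((176*(-1/95))) + 41108*(4651/6596) = 37542/(-176/95) + 47798327/1649 = 37542*(-95/176) + 47798327/1649 = -1783245/88 + 47798327/1649 = 1265681771/145112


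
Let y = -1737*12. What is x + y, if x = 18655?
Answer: -2189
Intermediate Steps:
y = -20844
x + y = 18655 - 20844 = -2189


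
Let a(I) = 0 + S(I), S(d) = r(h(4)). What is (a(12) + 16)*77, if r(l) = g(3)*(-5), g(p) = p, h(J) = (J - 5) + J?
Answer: 77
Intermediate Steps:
h(J) = -5 + 2*J (h(J) = (-5 + J) + J = -5 + 2*J)
r(l) = -15 (r(l) = 3*(-5) = -15)
S(d) = -15
a(I) = -15 (a(I) = 0 - 15 = -15)
(a(12) + 16)*77 = (-15 + 16)*77 = 1*77 = 77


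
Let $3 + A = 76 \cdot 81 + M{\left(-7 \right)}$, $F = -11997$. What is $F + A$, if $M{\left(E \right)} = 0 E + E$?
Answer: $-5851$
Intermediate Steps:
$M{\left(E \right)} = E$ ($M{\left(E \right)} = 0 + E = E$)
$A = 6146$ ($A = -3 + \left(76 \cdot 81 - 7\right) = -3 + \left(6156 - 7\right) = -3 + 6149 = 6146$)
$F + A = -11997 + 6146 = -5851$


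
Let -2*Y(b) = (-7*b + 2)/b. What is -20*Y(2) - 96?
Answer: -156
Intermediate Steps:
Y(b) = -(2 - 7*b)/(2*b) (Y(b) = -(-7*b + 2)/(2*b) = -(2 - 7*b)/(2*b))
-20*Y(2) - 96 = -20*(7/2 - 1/2) - 96 = -20*3 - 96 = -60 - 96 = -156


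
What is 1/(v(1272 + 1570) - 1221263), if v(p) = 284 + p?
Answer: -1/1218137 ≈ -8.2093e-7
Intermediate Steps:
1/(v(1272 + 1570) - 1221263) = 1/((284 + (1272 + 1570)) - 1221263) = 1/((284 + 2842) - 1221263) = 1/(3126 - 1221263) = 1/(-1218137) = -1/1218137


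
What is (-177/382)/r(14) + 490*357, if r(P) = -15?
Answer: 334116359/1910 ≈ 1.7493e+5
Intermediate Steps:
(-177/382)/r(14) + 490*357 = -177/382/(-15) + 490*357 = -177*1/382*(-1/15) + 174930 = -177/382*(-1/15) + 174930 = 59/1910 + 174930 = 334116359/1910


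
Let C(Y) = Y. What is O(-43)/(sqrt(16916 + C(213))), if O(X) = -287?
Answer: -41*sqrt(17129)/2447 ≈ -2.1929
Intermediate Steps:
O(-43)/(sqrt(16916 + C(213))) = -287/sqrt(16916 + 213) = -287*sqrt(17129)/17129 = -41*sqrt(17129)/2447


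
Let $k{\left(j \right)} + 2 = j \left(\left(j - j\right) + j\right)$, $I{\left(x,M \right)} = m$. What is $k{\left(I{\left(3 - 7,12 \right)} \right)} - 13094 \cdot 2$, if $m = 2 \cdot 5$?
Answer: $-26090$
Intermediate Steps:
$m = 10$
$I{\left(x,M \right)} = 10$
$k{\left(j \right)} = -2 + j^{2}$ ($k{\left(j \right)} = -2 + j \left(\left(j - j\right) + j\right) = -2 + j \left(0 + j\right) = -2 + j j = -2 + j^{2}$)
$k{\left(I{\left(3 - 7,12 \right)} \right)} - 13094 \cdot 2 = \left(-2 + 10^{2}\right) - 13094 \cdot 2 = \left(-2 + 100\right) - 26188 = 98 - 26188 = -26090$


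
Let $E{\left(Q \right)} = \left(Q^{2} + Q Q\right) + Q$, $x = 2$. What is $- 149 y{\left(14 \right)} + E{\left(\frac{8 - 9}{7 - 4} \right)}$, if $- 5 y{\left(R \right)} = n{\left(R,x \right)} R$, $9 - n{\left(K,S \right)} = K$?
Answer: $- \frac{18775}{9} \approx -2086.1$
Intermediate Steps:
$n{\left(K,S \right)} = 9 - K$
$E{\left(Q \right)} = Q + 2 Q^{2}$ ($E{\left(Q \right)} = \left(Q^{2} + Q^{2}\right) + Q = 2 Q^{2} + Q = Q + 2 Q^{2}$)
$y{\left(R \right)} = - \frac{R \left(9 - R\right)}{5}$ ($y{\left(R \right)} = - \frac{\left(9 - R\right) R}{5} = - \frac{R \left(9 - R\right)}{5}$)
$- 149 y{\left(14 \right)} + E{\left(\frac{8 - 9}{7 - 4} \right)} = - 149 \cdot \frac{1}{5} \cdot 14 \left(-9 + 14\right) + \frac{8 - 9}{7 - 4} \left(1 + 2 \frac{8 - 9}{7 - 4}\right) = - 149 \cdot \frac{1}{5} \cdot 14 \cdot 5 + - \frac{1}{3} \left(1 + 2 \left(- \frac{1}{3}\right)\right) = \left(-149\right) 14 + \left(-1\right) \frac{1}{3} \left(1 + 2 \left(\left(-1\right) \frac{1}{3}\right)\right) = -2086 - \frac{1 + 2 \left(- \frac{1}{3}\right)}{3} = -2086 - \frac{1 - \frac{2}{3}}{3} = -2086 - \frac{1}{9} = - \frac{18775}{9}$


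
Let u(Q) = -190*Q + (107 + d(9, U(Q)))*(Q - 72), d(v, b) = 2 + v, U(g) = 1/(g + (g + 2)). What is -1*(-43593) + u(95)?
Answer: 28257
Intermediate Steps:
U(g) = 1/(2 + 2*g) (U(g) = 1/(g + (2 + g)) = 1/(2 + 2*g))
u(Q) = -8496 - 72*Q (u(Q) = -190*Q + (107 + (2 + 9))*(Q - 72) = -190*Q + (107 + 11)*(-72 + Q) = -190*Q + 118*(-72 + Q) = -190*Q + (-8496 + 118*Q) = -8496 - 72*Q)
-1*(-43593) + u(95) = -1*(-43593) + (-8496 - 72*95) = 43593 + (-8496 - 6840) = 43593 - 15336 = 28257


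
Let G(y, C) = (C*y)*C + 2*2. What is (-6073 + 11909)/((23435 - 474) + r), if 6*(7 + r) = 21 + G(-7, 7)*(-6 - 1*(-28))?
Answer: 11672/43429 ≈ 0.26876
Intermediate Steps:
G(y, C) = 4 + y*C**2 (G(y, C) = y*C**2 + 4 = 4 + y*C**2)
r = -2493/2 (r = -7 + (21 + (4 - 7*7**2)*(-6 - 1*(-28)))/6 = -7 + (21 + (4 - 7*49)*(-6 + 28))/6 = -7 + (21 + (4 - 343)*22)/6 = -7 + (21 - 339*22)/6 = -7 + (21 - 7458)/6 = -7 + (1/6)*(-7437) = -7 - 2479/2 = -2493/2 ≈ -1246.5)
(-6073 + 11909)/((23435 - 474) + r) = (-6073 + 11909)/((23435 - 474) - 2493/2) = 5836/(22961 - 2493/2) = 5836/(43429/2) = 5836*(2/43429) = 11672/43429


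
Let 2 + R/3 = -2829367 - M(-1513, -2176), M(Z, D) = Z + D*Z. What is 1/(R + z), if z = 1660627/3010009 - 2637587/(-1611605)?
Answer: -4850945554445/89065445372654335622 ≈ -5.4465e-8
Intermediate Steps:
z = 10615435384618/4850945554445 (z = 1660627*(1/3010009) - 2637587*(-1/1611605) = 1660627/3010009 + 2637587/1611605 = 10615435384618/4850945554445 ≈ 2.1883)
R = -18360432 (R = -6 + 3*(-2829367 - (-1513)*(1 - 2176)) = -6 + 3*(-2829367 - (-1513)*(-2175)) = -6 + 3*(-2829367 - 1*3290775) = -6 + 3*(-2829367 - 3290775) = -6 + 3*(-6120142) = -6 - 18360426 = -18360432)
1/(R + z) = 1/(-18360432 + 10615435384618/4850945554445) = 1/(-89065445372654335622/4850945554445) = -4850945554445/89065445372654335622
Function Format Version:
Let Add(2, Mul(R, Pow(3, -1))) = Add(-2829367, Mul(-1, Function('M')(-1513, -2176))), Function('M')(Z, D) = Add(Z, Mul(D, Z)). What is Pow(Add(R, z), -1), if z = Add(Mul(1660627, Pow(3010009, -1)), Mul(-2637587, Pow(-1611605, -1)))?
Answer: Rational(-4850945554445, 89065445372654335622) ≈ -5.4465e-8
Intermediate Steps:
z = Rational(10615435384618, 4850945554445) (z = Add(Mul(1660627, Rational(1, 3010009)), Mul(-2637587, Rational(-1, 1611605))) = Add(Rational(1660627, 3010009), Rational(2637587, 1611605)) = Rational(10615435384618, 4850945554445) ≈ 2.1883)
R = -18360432 (R = Add(-6, Mul(3, Add(-2829367, Mul(-1, Mul(-1513, Add(1, -2176)))))) = Add(-6, Mul(3, Add(-2829367, Mul(-1, Mul(-1513, -2175))))) = Add(-6, Mul(3, Add(-2829367, Mul(-1, 3290775)))) = Add(-6, Mul(3, Add(-2829367, -3290775))) = Add(-6, Mul(3, -6120142)) = Add(-6, -18360426) = -18360432)
Pow(Add(R, z), -1) = Pow(Add(-18360432, Rational(10615435384618, 4850945554445)), -1) = Pow(Rational(-89065445372654335622, 4850945554445), -1) = Rational(-4850945554445, 89065445372654335622)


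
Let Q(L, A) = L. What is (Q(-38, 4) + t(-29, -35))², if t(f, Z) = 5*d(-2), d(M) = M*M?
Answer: 324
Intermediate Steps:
d(M) = M²
t(f, Z) = 20 (t(f, Z) = 5*(-2)² = 5*4 = 20)
(Q(-38, 4) + t(-29, -35))² = (-38 + 20)² = (-18)² = 324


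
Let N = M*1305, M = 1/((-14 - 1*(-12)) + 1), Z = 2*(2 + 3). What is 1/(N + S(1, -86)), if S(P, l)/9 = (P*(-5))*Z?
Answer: -1/1755 ≈ -0.00056980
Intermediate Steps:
Z = 10 (Z = 2*5 = 10)
S(P, l) = -450*P (S(P, l) = 9*((P*(-5))*10) = 9*(-5*P*10) = 9*(-50*P) = -450*P)
M = -1 (M = 1/((-14 + 12) + 1) = 1/(-2 + 1) = 1/(-1) = -1)
N = -1305 (N = -1*1305 = -1305)
1/(N + S(1, -86)) = 1/(-1305 - 450*1) = 1/(-1305 - 450) = 1/(-1755) = -1/1755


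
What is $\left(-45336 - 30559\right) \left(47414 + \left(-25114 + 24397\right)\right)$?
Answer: $-3544068815$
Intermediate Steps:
$\left(-45336 - 30559\right) \left(47414 + \left(-25114 + 24397\right)\right) = - 75895 \left(47414 - 717\right) = \left(-75895\right) 46697 = -3544068815$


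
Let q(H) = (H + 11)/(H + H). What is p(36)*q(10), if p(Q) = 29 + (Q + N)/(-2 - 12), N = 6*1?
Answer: 273/10 ≈ 27.300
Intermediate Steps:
N = 6
q(H) = (11 + H)/(2*H) (q(H) = (11 + H)/((2*H)) = (11 + H)*(1/(2*H)) = (11 + H)/(2*H))
p(Q) = 200/7 - Q/14 (p(Q) = 29 + (Q + 6)/(-2 - 12) = 29 + (6 + Q)/(-14) = 29 + (6 + Q)*(-1/14) = 29 + (-3/7 - Q/14) = 200/7 - Q/14)
p(36)*q(10) = (200/7 - 1/14*36)*((½)*(11 + 10)/10) = (200/7 - 18/7)*((½)*(⅒)*21) = 26*(21/20) = 273/10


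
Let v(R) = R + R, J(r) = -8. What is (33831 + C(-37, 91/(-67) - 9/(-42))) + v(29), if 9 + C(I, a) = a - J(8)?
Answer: 31785871/938 ≈ 33887.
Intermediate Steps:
v(R) = 2*R
C(I, a) = -1 + a (C(I, a) = -9 + (a - 1*(-8)) = -9 + (a + 8) = -9 + (8 + a) = -1 + a)
(33831 + C(-37, 91/(-67) - 9/(-42))) + v(29) = (33831 + (-1 + (91/(-67) - 9/(-42)))) + 2*29 = (33831 + (-1 + (91*(-1/67) - 9*(-1/42)))) + 58 = (33831 + (-1 + (-91/67 + 3/14))) + 58 = (33831 + (-1 - 1073/938)) + 58 = (33831 - 2011/938) + 58 = 31731467/938 + 58 = 31785871/938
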